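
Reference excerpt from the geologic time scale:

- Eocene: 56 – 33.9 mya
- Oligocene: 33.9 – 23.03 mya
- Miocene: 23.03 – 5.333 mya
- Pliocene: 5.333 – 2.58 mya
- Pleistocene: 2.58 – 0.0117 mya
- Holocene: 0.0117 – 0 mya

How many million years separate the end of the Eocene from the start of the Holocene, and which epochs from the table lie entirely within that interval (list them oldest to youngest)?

33.8883 million years; Oligocene, Miocene, Pliocene, Pleistocene

End of Eocene = 33.9 Ma; start of Holocene = 0.0117 Ma.
Gap = 33.9 − 0.0117 = 33.8883 Myr.
Epochs wholly inside 33.9–0.0117 Ma: Oligocene (33.9–23.03), Miocene (23.03–5.333), Pliocene (5.333–2.58), Pleistocene (2.58–0.0117).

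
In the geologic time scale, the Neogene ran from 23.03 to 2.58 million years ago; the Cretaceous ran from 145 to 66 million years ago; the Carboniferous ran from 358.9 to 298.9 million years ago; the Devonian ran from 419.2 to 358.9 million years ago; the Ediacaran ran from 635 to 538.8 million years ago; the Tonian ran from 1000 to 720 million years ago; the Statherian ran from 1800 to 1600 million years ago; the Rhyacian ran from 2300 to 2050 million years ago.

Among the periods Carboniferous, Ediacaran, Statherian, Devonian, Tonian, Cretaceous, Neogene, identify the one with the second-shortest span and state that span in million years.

Start − end for each: Carboniferous 358.9 − 298.9 = 60; Ediacaran 635 − 538.8 = 96.2; Statherian 1800 − 1600 = 200; Devonian 419.2 − 358.9 = 60.3; Tonian 1000 − 720 = 280; Cretaceous 145 − 66 = 79; Neogene 23.03 − 2.58 = 20.45.
Ranking these from shortest: Neogene < Carboniferous < Devonian < Cretaceous < Ediacaran < Statherian < Tonian.
Position 2 in that ranking is Carboniferous, which lasted 60 Myr.

Carboniferous, 60 million years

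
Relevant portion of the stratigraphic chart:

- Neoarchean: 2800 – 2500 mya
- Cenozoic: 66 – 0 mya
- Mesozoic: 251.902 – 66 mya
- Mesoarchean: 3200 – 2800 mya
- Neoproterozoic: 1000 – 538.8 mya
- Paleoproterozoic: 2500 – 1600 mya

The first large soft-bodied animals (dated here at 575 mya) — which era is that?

575 Ma lies between 1000 and 538.8 Ma, so it falls in the Neoproterozoic.

Neoproterozoic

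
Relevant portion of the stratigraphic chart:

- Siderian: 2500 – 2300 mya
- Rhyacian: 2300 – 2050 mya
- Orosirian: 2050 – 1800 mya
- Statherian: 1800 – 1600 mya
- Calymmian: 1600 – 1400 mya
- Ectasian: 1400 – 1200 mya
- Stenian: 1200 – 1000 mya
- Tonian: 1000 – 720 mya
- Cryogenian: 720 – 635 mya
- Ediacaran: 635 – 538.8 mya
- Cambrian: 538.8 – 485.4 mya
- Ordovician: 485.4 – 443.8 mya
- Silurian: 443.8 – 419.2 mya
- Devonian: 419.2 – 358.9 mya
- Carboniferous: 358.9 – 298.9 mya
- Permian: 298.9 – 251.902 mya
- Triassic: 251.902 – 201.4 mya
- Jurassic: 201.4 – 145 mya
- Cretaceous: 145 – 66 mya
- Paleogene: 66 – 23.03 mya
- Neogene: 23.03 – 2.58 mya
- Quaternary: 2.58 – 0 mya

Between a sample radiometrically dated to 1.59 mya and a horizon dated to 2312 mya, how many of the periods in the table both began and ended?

2312 Ma sits inside the Siderian (2500–2300) and 1.59 Ma inside the Quaternary (2.58–0); neither of those is wholly between the two dates.
The listed periods lying completely between them are Rhyacian, Orosirian, Statherian, Calymmian, Ectasian, Stenian, Tonian, Cryogenian, Ediacaran, Cambrian, Ordovician, Silurian, Devonian, Carboniferous, Permian, Triassic, Jurassic, Cretaceous, Paleogene, Neogene — 20 in all.

20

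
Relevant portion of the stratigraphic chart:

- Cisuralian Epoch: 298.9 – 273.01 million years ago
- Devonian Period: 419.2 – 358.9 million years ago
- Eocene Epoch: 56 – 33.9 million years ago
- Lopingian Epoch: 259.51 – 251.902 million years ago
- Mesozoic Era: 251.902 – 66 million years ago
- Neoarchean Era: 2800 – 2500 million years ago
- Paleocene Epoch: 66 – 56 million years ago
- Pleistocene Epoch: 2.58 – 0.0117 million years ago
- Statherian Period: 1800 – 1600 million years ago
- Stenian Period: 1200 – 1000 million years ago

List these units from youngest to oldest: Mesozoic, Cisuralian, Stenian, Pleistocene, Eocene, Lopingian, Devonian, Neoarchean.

Sorting by start age (ascending Ma, since larger Ma = older): Pleistocene began 2.58, Eocene began 56, Mesozoic began 251.902, Lopingian began 259.51, Cisuralian began 298.9, Devonian began 419.2, Stenian began 1200, Neoarchean began 2800.

Pleistocene, then Eocene, then Mesozoic, then Lopingian, then Cisuralian, then Devonian, then Stenian, then Neoarchean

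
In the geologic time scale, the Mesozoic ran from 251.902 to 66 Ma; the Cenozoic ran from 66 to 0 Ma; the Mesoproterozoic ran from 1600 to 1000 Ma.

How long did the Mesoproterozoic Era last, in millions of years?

600 million years

1600 − 1000 = 600 million years.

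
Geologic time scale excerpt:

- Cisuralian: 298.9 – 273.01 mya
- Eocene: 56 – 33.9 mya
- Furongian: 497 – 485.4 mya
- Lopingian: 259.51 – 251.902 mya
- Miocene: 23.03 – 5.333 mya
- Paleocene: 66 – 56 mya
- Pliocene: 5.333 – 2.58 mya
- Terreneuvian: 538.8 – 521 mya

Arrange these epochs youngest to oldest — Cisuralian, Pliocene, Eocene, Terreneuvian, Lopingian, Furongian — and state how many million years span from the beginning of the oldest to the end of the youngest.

Pliocene → Eocene → Lopingian → Cisuralian → Furongian → Terreneuvian; total span 536.22 Myr

From the excerpt: Cisuralian 298.9–273.01; Pliocene 5.333–2.58; Eocene 56–33.9; Terreneuvian 538.8–521; Lopingian 259.51–251.902; Furongian 497–485.4 (Ma).
Larger Ma is earlier, so the oldest is Terreneuvian and the youngest is Pliocene; youngest to oldest: Pliocene, Eocene, Lopingian, Cisuralian, Furongian, Terreneuvian.
Oldest start 538.8 minus youngest end 2.58 gives 536.22 Myr overall.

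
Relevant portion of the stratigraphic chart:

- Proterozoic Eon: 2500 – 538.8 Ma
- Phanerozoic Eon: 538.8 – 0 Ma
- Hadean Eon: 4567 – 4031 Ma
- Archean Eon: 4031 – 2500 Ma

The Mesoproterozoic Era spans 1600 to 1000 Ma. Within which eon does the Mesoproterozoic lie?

The Mesoproterozoic (1600–1000 Ma) lies entirely within 2500–538.8 Ma, the Proterozoic Eon.

Proterozoic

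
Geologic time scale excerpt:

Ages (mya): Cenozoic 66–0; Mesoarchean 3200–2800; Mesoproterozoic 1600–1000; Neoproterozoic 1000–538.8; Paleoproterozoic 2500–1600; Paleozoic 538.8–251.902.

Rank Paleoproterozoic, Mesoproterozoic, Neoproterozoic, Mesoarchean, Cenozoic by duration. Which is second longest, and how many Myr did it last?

Mesoproterozoic, 600 million years

Durations: Paleoproterozoic 900; Mesoproterozoic 600; Neoproterozoic 461.2; Mesoarchean 400; Cenozoic 66 Myr.
Sorted longest-first: Paleoproterozoic (900), Mesoproterozoic (600), Neoproterozoic (461.2), Mesoarchean (400), Cenozoic (66).
The second longest is Mesoproterozoic at 600 Myr.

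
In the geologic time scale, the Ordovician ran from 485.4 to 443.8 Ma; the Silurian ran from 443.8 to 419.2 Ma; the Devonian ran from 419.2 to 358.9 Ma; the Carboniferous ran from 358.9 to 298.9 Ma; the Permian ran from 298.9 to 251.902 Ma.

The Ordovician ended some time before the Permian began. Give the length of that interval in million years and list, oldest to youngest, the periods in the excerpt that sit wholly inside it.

End of Ordovician = 443.8 Ma; start of Permian = 298.9 Ma.
Gap = 443.8 − 298.9 = 144.9 Myr.
Periods wholly inside 443.8–298.9 Ma: Silurian (443.8–419.2), Devonian (419.2–358.9), Carboniferous (358.9–298.9).

144.9 million years; Silurian, Devonian, Carboniferous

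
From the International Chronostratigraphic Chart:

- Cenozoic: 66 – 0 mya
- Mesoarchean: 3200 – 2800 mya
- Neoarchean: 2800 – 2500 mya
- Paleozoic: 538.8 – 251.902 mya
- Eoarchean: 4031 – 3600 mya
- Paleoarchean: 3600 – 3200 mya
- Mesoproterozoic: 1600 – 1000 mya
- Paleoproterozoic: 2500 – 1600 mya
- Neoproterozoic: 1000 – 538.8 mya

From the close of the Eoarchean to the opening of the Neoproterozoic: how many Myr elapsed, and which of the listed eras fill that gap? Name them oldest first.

2600 million years; Paleoarchean, Mesoarchean, Neoarchean, Paleoproterozoic, Mesoproterozoic

End of Eoarchean = 3600 Ma; start of Neoproterozoic = 1000 Ma.
Gap = 3600 − 1000 = 2600 Myr.
Eras wholly inside 3600–1000 Ma: Paleoarchean (3600–3200), Mesoarchean (3200–2800), Neoarchean (2800–2500), Paleoproterozoic (2500–1600), Mesoproterozoic (1600–1000).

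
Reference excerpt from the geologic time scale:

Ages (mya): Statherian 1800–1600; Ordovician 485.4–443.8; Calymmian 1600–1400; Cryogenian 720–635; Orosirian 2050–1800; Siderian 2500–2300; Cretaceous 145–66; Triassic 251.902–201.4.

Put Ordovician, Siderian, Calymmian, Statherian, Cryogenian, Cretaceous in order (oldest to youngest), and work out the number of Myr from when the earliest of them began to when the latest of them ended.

From the excerpt: Ordovician 485.4–443.8; Siderian 2500–2300; Calymmian 1600–1400; Statherian 1800–1600; Cryogenian 720–635; Cretaceous 145–66 (Ma).
Larger Ma is earlier, so the oldest is Siderian and the youngest is Cretaceous; oldest to youngest: Siderian, Statherian, Calymmian, Cryogenian, Ordovician, Cretaceous.
Oldest start 2500 minus youngest end 66 gives 2434 Myr overall.

Siderian → Statherian → Calymmian → Cryogenian → Ordovician → Cretaceous; total span 2434 Myr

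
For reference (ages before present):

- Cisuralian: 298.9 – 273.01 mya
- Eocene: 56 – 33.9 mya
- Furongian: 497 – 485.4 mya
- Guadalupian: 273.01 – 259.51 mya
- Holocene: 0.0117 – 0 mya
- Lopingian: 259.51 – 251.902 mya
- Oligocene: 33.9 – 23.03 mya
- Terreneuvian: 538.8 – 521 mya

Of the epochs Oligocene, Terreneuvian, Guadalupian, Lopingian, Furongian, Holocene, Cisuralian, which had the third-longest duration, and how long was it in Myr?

Start − end for each: Oligocene 33.9 − 23.03 = 10.87; Terreneuvian 538.8 − 521 = 17.8; Guadalupian 273.01 − 259.51 = 13.5; Lopingian 259.51 − 251.902 = 7.608; Furongian 497 − 485.4 = 11.6; Holocene 0.0117 − 0 = 0.0117; Cisuralian 298.9 − 273.01 = 25.89.
Ranking these from longest: Cisuralian > Terreneuvian > Guadalupian > Furongian > Oligocene > Lopingian > Holocene.
Position 3 in that ranking is Guadalupian, which lasted 13.5 Myr.

Guadalupian, 13.5 million years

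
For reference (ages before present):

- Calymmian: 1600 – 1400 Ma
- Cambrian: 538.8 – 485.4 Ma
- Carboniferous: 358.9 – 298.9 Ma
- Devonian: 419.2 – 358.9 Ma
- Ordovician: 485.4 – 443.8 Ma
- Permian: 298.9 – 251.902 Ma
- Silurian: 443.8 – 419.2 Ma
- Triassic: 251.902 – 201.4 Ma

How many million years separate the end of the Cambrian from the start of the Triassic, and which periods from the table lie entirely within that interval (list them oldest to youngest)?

End of Cambrian = 485.4 Ma; start of Triassic = 251.902 Ma.
Gap = 485.4 − 251.902 = 233.498 Myr.
Periods wholly inside 485.4–251.902 Ma: Ordovician (485.4–443.8), Silurian (443.8–419.2), Devonian (419.2–358.9), Carboniferous (358.9–298.9), Permian (298.9–251.902).

233.498 million years; Ordovician, Silurian, Devonian, Carboniferous, Permian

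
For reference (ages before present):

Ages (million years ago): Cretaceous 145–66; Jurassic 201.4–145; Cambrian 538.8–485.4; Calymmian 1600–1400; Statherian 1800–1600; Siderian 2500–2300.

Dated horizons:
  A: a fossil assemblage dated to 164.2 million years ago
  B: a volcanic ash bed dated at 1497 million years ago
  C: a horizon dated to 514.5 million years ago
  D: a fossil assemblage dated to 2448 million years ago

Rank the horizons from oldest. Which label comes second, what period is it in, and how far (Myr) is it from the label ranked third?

B, in the Calymmian; 982.5 million years to C

Sorted oldest-first by Ma: D (2448), B (1497), C (514.5), A (164.2).
The second oldest is B at 1497 Ma, which lies in 1600–1400 Ma: the Calymmian.
The third oldest is C at 514.5 Ma; separation = |1497 − 514.5| = 982.5 Myr.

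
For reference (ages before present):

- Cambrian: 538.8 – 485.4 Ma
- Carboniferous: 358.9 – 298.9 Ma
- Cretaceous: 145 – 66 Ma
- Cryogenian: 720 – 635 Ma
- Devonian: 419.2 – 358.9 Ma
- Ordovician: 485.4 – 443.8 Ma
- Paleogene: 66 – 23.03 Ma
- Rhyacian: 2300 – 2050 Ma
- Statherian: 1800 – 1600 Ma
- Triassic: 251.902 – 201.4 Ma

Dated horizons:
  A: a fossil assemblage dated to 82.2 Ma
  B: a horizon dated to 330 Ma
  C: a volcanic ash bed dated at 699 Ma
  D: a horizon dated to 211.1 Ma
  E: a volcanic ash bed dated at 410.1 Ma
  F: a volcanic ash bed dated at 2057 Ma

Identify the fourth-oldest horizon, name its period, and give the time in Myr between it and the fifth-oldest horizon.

B, in the Carboniferous; 118.9 million years to D

Larger Ma means older, so oldest first: F 2057 > C 699 > E 410.1 > B 330 > D 211.1 > A 82.2.
Counting 4 along gives B (330 Ma); the excerpt puts that inside the Carboniferous, 358.9–298.9 Ma.
Next in line is D (211.1 Ma), and 330 − 211.1 = 118.9 Myr.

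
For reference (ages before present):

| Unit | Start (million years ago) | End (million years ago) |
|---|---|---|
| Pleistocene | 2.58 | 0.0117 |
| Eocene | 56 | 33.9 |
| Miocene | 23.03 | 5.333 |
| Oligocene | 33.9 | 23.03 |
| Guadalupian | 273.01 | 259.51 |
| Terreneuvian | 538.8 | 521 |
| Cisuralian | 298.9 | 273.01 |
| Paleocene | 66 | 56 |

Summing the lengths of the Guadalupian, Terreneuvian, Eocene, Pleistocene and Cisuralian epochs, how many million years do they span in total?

Each duration: Guadalupian = 13.5; Terreneuvian = 17.8; Eocene = 22.1; Pleistocene = 2.5683; Cisuralian = 25.89.
Sum: 13.5 + 17.8 + 22.1 + 2.5683 + 25.89 = 81.8583 Myr.

81.8583 million years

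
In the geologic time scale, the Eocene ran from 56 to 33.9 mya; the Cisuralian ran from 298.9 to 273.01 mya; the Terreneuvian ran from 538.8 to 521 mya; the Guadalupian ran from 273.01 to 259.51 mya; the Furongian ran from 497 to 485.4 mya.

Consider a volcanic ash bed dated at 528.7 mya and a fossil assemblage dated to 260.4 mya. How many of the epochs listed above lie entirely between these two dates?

The older date is 528.7 Ma and the younger is 260.4 Ma.
Epochs with start < 528.7 and end > 260.4 Ma: Furongian (497–485.4), Cisuralian (298.9–273.01).
That is 2 complete epochs.

2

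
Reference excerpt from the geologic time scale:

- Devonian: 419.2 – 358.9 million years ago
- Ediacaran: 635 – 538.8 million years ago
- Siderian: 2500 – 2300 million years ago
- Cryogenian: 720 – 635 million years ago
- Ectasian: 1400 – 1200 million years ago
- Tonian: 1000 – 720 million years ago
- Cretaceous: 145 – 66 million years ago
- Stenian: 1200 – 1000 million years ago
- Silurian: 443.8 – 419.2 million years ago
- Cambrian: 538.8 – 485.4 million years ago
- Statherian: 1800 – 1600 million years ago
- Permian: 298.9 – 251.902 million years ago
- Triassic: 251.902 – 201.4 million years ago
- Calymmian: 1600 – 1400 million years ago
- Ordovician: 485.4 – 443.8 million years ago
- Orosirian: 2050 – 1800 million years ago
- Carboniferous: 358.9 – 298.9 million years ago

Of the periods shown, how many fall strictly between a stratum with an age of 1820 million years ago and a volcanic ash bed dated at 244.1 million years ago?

The older date is 1820 Ma and the younger is 244.1 Ma.
Periods with start < 1820 and end > 244.1 Ma: Statherian (1800–1600), Calymmian (1600–1400), Ectasian (1400–1200), Stenian (1200–1000), Tonian (1000–720), Cryogenian (720–635), Ediacaran (635–538.8), Cambrian (538.8–485.4), Ordovician (485.4–443.8), Silurian (443.8–419.2), Devonian (419.2–358.9), Carboniferous (358.9–298.9), Permian (298.9–251.902).
That is 13 complete periods.

13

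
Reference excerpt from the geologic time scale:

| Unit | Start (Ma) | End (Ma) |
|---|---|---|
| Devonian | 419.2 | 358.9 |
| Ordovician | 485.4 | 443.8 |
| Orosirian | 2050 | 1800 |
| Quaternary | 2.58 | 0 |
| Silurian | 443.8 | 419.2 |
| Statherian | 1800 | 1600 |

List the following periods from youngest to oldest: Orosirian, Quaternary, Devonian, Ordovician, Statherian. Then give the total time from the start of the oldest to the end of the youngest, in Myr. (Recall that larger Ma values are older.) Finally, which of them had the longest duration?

Quaternary → Devonian → Ordovician → Statherian → Orosirian; total span 2050 Myr; longest is Orosirian

Start ages (Ma): Orosirian 2050, Statherian 1800, Ordovician 485.4, Devonian 419.2, Quaternary 2.58.
Ordered youngest to oldest: Quaternary, Devonian, Ordovician, Statherian, Orosirian.
Span = 2050 − 0 = 2050 Myr.
Durations: Ordovician 41.6, Orosirian 250, Devonian 60.3, Quaternary 2.58, Statherian 200 → longest is Orosirian (250 Myr).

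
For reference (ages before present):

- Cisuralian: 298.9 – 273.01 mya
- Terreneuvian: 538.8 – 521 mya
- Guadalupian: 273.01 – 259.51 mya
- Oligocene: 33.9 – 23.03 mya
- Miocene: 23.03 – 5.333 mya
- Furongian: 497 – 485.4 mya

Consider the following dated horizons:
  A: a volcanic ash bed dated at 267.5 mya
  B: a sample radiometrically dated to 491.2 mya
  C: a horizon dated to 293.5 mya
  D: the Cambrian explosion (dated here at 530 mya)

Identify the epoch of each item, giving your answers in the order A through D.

A — Guadalupian; B — Furongian; C — Cisuralian; D — Terreneuvian

Match each age against the start–end ranges in the excerpt: A = 267.5 Ma → Guadalupian (273.01–259.51); B = 491.2 Ma → Furongian (497–485.4); C = 293.5 Ma → Cisuralian (298.9–273.01); D = 530 Ma → Terreneuvian (538.8–521).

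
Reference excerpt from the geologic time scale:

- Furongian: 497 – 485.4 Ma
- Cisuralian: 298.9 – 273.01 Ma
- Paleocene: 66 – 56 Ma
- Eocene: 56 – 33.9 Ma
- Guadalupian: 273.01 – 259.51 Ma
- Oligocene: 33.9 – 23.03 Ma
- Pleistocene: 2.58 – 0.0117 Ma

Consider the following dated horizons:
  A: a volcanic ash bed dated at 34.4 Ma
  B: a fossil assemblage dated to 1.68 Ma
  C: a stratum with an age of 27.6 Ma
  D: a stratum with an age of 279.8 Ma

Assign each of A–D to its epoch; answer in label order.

Match each age against the start–end ranges in the excerpt: A = 34.4 Ma → Eocene (56–33.9); B = 1.68 Ma → Pleistocene (2.58–0.0117); C = 27.6 Ma → Oligocene (33.9–23.03); D = 279.8 Ma → Cisuralian (298.9–273.01).

A — Eocene; B — Pleistocene; C — Oligocene; D — Cisuralian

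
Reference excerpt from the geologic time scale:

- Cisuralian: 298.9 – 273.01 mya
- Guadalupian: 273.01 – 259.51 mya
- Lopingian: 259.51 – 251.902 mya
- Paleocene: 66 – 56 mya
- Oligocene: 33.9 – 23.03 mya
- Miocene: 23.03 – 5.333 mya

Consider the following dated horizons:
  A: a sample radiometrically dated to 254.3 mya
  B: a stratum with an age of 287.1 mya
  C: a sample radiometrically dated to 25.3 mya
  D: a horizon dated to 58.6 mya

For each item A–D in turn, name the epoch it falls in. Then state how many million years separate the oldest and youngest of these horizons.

A — Lopingian; B — Cisuralian; C — Oligocene; D — Paleocene; span 261.8 million years

A: 254.3 Ma lies in 259.51–251.902 Ma, so Lopingian.
B: 287.1 Ma lies in 298.9–273.01 Ma, so Cisuralian.
C: 25.3 Ma lies in 33.9–23.03 Ma, so Oligocene.
D: 58.6 Ma lies in 66–56 Ma, so Paleocene.
Oldest = 287.1 Ma, youngest = 25.3 Ma → span 261.8 Myr.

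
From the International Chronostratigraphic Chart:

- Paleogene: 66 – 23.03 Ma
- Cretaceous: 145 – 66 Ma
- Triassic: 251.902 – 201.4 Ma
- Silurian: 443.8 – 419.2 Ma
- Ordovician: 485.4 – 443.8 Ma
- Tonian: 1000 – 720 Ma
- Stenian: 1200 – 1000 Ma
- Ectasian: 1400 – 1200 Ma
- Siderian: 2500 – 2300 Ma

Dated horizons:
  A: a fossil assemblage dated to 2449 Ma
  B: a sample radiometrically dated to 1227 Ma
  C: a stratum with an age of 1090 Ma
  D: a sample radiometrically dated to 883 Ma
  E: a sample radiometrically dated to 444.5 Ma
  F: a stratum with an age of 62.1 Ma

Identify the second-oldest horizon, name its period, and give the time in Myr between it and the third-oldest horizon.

B, in the Ectasian; 137 million years to C

Sorted oldest-first by Ma: A (2449), B (1227), C (1090), D (883), E (444.5), F (62.1).
The second oldest is B at 1227 Ma, which lies in 1400–1200 Ma: the Ectasian.
The third oldest is C at 1090 Ma; separation = |1227 − 1090| = 137 Myr.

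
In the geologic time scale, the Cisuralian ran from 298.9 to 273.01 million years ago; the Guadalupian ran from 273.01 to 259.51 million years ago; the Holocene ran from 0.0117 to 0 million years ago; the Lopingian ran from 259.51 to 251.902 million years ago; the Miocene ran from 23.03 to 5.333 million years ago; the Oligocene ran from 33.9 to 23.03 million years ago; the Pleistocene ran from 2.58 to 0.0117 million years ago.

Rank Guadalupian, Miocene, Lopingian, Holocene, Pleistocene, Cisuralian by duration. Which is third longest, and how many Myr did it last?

Guadalupian, 13.5 million years

Durations: Guadalupian 13.5; Miocene 17.697; Lopingian 7.608; Holocene 0.0117; Pleistocene 2.5683; Cisuralian 25.89 Myr.
Sorted longest-first: Cisuralian (25.89), Miocene (17.697), Guadalupian (13.5), Lopingian (7.608), Pleistocene (2.5683), Holocene (0.0117).
The third longest is Guadalupian at 13.5 Myr.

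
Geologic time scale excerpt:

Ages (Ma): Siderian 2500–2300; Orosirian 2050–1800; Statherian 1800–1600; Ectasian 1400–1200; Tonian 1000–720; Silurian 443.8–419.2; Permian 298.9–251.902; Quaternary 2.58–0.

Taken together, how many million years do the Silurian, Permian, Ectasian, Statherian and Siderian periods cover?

Each duration: Silurian = 24.6; Permian = 46.998; Ectasian = 200; Statherian = 200; Siderian = 200.
Sum: 24.6 + 46.998 + 200 + 200 + 200 = 671.598 Myr.

671.598 million years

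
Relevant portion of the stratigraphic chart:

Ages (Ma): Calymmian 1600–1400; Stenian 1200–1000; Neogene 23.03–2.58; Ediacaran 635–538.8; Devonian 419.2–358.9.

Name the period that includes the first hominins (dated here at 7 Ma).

Neogene

7 Ma lies between 23.03 and 2.58 Ma, so it falls in the Neogene.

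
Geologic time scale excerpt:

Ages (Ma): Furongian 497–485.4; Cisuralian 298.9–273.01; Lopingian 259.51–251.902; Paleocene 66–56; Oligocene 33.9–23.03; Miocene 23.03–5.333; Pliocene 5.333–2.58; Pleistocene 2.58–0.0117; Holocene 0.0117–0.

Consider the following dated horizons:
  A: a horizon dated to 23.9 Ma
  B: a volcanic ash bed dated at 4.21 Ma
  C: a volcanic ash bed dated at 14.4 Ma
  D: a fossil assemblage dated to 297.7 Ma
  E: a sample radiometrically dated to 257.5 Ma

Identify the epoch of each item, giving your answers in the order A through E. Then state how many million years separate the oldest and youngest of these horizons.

A: 23.9 Ma lies in 33.9–23.03 Ma, so Oligocene.
B: 4.21 Ma lies in 5.333–2.58 Ma, so Pliocene.
C: 14.4 Ma lies in 23.03–5.333 Ma, so Miocene.
D: 297.7 Ma lies in 298.9–273.01 Ma, so Cisuralian.
E: 257.5 Ma lies in 259.51–251.902 Ma, so Lopingian.
Oldest = 297.7 Ma, youngest = 4.21 Ma → span 293.49 Myr.

A — Oligocene; B — Pliocene; C — Miocene; D — Cisuralian; E — Lopingian; span 293.49 million years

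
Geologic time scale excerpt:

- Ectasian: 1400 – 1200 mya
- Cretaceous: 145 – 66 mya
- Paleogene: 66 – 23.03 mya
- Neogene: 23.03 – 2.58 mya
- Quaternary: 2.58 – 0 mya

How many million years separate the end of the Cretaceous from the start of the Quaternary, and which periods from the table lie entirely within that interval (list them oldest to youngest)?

The Cretaceous closes at 66 Ma and the Quaternary opens at 2.58 Ma, so the interval is 66 − 2.58 = 63.42 Myr.
A period fits inside if it starts at or after 66 Ma and ends at or before 2.58 Ma; oldest first that gives Paleogene, Neogene.

63.42 million years; Paleogene, Neogene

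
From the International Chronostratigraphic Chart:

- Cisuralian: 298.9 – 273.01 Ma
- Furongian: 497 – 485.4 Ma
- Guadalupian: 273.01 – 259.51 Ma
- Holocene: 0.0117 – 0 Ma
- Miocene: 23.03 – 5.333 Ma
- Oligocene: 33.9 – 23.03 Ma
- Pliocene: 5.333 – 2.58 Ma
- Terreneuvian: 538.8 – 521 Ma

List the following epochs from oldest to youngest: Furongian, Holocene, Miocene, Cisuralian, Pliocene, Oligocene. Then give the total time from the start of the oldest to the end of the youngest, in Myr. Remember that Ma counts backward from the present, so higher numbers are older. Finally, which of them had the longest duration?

Start ages (Ma): Furongian 497, Cisuralian 298.9, Oligocene 33.9, Miocene 23.03, Pliocene 5.333, Holocene 0.0117.
Ordered oldest to youngest: Furongian, Cisuralian, Oligocene, Miocene, Pliocene, Holocene.
Span = 497 − 0 = 497 Myr.
Durations: Furongian 11.6, Pliocene 2.753, Miocene 17.697, Oligocene 10.87, Holocene 0.0117, Cisuralian 25.89 → longest is Cisuralian (25.89 Myr).

Furongian → Cisuralian → Oligocene → Miocene → Pliocene → Holocene; total span 497 Myr; longest is Cisuralian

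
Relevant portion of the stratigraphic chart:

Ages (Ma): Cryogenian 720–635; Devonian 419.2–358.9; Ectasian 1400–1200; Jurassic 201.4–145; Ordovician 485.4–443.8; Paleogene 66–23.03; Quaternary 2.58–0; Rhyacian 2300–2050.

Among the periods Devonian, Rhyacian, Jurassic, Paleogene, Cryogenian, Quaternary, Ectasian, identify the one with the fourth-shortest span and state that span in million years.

Start − end for each: Devonian 419.2 − 358.9 = 60.3; Rhyacian 2300 − 2050 = 250; Jurassic 201.4 − 145 = 56.4; Paleogene 66 − 23.03 = 42.97; Cryogenian 720 − 635 = 85; Quaternary 2.58 − 0 = 2.58; Ectasian 1400 − 1200 = 200.
Ranking these from shortest: Quaternary < Paleogene < Jurassic < Devonian < Cryogenian < Ectasian < Rhyacian.
Position 4 in that ranking is Devonian, which lasted 60.3 Myr.

Devonian, 60.3 million years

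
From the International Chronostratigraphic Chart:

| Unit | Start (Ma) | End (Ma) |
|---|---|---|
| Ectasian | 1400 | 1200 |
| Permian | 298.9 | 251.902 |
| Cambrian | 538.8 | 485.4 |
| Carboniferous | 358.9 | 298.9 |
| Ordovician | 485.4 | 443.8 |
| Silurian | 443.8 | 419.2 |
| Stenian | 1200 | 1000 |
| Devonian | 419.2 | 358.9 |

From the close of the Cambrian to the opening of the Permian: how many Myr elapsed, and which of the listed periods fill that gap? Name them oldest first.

186.5 million years; Ordovician, Silurian, Devonian, Carboniferous

The Cambrian closes at 485.4 Ma and the Permian opens at 298.9 Ma, so the interval is 485.4 − 298.9 = 186.5 Myr.
A period fits inside if it starts at or after 485.4 Ma and ends at or before 298.9 Ma; oldest first that gives Ordovician, Silurian, Devonian, Carboniferous.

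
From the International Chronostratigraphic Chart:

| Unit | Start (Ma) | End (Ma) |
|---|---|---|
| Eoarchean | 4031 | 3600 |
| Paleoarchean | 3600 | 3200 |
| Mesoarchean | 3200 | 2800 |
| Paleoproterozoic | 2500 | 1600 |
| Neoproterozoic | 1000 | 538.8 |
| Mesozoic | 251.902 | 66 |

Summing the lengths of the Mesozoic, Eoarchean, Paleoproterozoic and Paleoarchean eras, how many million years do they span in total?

1916.902 million years

Each duration: Mesozoic = 185.902; Eoarchean = 431; Paleoproterozoic = 900; Paleoarchean = 400.
Sum: 185.902 + 431 + 900 + 400 = 1916.902 Myr.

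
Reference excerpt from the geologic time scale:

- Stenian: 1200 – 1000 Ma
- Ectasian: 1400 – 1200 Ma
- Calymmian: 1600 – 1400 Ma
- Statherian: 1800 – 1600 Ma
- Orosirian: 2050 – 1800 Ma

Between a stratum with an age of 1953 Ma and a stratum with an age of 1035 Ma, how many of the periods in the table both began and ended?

1953 Ma sits inside the Orosirian (2050–1800) and 1035 Ma inside the Stenian (1200–1000); neither of those is wholly between the two dates.
The listed periods lying completely between them are Statherian, Calymmian, Ectasian — 3 in all.

3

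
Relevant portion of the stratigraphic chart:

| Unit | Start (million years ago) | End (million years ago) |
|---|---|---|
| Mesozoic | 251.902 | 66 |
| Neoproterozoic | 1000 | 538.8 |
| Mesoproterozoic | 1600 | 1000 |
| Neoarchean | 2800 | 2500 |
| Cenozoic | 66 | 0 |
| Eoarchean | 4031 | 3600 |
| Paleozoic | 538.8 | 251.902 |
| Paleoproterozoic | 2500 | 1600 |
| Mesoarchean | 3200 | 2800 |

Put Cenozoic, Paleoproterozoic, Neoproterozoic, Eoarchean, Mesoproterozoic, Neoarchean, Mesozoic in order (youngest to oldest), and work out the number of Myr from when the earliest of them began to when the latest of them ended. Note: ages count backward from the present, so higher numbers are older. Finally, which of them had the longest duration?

Start ages (Ma): Eoarchean 4031, Neoarchean 2800, Paleoproterozoic 2500, Mesoproterozoic 1600, Neoproterozoic 1000, Mesozoic 251.902, Cenozoic 66.
Ordered youngest to oldest: Cenozoic, Mesozoic, Neoproterozoic, Mesoproterozoic, Paleoproterozoic, Neoarchean, Eoarchean.
Span = 4031 − 0 = 4031 Myr.
Durations: Neoproterozoic 461.2, Mesoproterozoic 600, Cenozoic 66, Mesozoic 185.902, Neoarchean 300, Paleoproterozoic 900, Eoarchean 431 → longest is Paleoproterozoic (900 Myr).

Cenozoic, Mesozoic, Neoproterozoic, Mesoproterozoic, Paleoproterozoic, Neoarchean, Eoarchean; total span 4031 Myr; longest is Paleoproterozoic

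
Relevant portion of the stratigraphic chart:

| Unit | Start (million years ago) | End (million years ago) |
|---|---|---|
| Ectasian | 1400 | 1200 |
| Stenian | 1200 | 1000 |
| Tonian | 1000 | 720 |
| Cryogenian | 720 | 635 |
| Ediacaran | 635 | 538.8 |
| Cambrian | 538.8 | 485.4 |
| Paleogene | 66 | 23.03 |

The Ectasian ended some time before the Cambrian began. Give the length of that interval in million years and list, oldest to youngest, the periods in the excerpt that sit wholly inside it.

The Ectasian closes at 1200 Ma and the Cambrian opens at 538.8 Ma, so the interval is 1200 − 538.8 = 661.2 Myr.
A period fits inside if it starts at or after 1200 Ma and ends at or before 538.8 Ma; oldest first that gives Stenian, Tonian, Cryogenian, Ediacaran.

661.2 million years; Stenian, Tonian, Cryogenian, Ediacaran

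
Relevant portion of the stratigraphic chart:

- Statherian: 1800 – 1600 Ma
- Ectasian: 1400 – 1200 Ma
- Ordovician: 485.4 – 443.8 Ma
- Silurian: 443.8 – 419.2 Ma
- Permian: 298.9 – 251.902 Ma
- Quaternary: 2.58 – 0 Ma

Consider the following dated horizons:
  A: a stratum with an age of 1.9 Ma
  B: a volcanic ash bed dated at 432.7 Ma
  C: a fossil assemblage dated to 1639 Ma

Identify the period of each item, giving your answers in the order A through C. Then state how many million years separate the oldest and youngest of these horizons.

A: 1.9 Ma lies in 2.58–0 Ma, so Quaternary.
B: 432.7 Ma lies in 443.8–419.2 Ma, so Silurian.
C: 1639 Ma lies in 1800–1600 Ma, so Statherian.
Oldest = 1639 Ma, youngest = 1.9 Ma → span 1637.1 Myr.

A — Quaternary; B — Silurian; C — Statherian; span 1637.1 million years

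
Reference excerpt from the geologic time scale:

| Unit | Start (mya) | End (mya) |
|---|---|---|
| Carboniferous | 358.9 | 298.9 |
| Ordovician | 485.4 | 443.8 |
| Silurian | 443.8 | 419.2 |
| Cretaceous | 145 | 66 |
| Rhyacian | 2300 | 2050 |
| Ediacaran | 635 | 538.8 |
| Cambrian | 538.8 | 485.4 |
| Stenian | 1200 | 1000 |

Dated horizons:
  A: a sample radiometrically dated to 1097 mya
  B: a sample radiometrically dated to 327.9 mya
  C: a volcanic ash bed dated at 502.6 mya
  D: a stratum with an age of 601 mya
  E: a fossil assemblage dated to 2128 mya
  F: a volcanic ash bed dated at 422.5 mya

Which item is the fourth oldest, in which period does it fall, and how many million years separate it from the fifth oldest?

C, in the Cambrian; 80.1 million years to F

Larger Ma means older, so oldest first: E 2128 > A 1097 > D 601 > C 502.6 > F 422.5 > B 327.9.
Counting 4 along gives C (502.6 Ma); the excerpt puts that inside the Cambrian, 538.8–485.4 Ma.
Next in line is F (422.5 Ma), and 502.6 − 422.5 = 80.1 Myr.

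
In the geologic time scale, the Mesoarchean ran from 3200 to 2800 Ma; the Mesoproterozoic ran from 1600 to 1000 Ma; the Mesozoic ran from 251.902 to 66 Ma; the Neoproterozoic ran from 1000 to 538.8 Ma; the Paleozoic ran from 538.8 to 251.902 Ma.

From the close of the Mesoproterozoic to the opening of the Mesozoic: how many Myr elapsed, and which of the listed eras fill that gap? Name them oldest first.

End of Mesoproterozoic = 1000 Ma; start of Mesozoic = 251.902 Ma.
Gap = 1000 − 251.902 = 748.098 Myr.
Eras wholly inside 1000–251.902 Ma: Neoproterozoic (1000–538.8), Paleozoic (538.8–251.902).

748.098 million years; Neoproterozoic, Paleozoic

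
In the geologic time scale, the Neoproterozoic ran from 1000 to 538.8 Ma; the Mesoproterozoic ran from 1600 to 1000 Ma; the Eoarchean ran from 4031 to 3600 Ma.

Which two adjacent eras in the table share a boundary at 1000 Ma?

Mesoproterozoic and Neoproterozoic

The Mesoproterozoic ends at 1000 Ma and the Neoproterozoic begins at 1000 Ma, so they share that boundary.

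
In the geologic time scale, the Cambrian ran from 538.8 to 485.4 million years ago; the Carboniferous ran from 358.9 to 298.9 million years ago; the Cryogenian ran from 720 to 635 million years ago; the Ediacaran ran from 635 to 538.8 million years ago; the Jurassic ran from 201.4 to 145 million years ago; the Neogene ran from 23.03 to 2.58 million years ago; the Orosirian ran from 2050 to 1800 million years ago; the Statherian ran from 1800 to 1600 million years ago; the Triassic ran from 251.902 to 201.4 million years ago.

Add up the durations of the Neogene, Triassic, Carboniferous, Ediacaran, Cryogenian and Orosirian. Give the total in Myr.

Each duration: Neogene = 20.45; Triassic = 50.502; Carboniferous = 60; Ediacaran = 96.2; Cryogenian = 85; Orosirian = 250.
Sum: 20.45 + 50.502 + 60 + 96.2 + 85 + 250 = 562.152 Myr.

562.152 million years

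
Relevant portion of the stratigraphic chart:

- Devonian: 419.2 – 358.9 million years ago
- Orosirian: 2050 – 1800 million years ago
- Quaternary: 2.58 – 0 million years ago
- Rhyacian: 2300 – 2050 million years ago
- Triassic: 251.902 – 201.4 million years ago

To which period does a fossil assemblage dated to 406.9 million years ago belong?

Devonian

406.9 Ma lies between 419.2 and 358.9 Ma, so it falls in the Devonian.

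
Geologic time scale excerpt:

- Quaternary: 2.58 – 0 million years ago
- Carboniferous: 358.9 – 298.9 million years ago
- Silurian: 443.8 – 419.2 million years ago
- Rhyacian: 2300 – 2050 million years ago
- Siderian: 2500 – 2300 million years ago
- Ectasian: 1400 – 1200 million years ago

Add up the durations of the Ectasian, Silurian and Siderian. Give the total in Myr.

424.6 million years

Each duration: Ectasian = 200; Silurian = 24.6; Siderian = 200.
Sum: 200 + 24.6 + 200 = 424.6 Myr.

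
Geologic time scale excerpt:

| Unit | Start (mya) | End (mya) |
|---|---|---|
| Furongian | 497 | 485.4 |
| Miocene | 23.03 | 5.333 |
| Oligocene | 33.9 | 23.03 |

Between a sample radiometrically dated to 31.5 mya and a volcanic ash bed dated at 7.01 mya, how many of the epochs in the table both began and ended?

The older date is 31.5 Ma and the younger is 7.01 Ma.
No epoch both begins after 31.5 Ma and ends before 7.01 Ma, so the count is 0.

0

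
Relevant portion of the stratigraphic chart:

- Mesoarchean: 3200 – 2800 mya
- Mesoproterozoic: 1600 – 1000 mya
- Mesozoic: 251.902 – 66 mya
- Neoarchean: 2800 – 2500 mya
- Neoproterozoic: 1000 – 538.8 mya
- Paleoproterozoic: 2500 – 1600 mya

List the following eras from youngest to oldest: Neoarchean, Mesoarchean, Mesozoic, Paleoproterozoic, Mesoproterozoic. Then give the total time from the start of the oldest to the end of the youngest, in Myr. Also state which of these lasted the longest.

From the excerpt: Neoarchean 2800–2500; Mesoarchean 3200–2800; Mesozoic 251.902–66; Paleoproterozoic 2500–1600; Mesoproterozoic 1600–1000 (Ma).
Larger Ma is earlier, so the oldest is Mesoarchean and the youngest is Mesozoic; youngest to oldest: Mesozoic, Mesoproterozoic, Paleoproterozoic, Neoarchean, Mesoarchean.
Oldest start 3200 minus youngest end 66 gives 3134 Myr overall.
Individual lengths (start − end): Paleoproterozoic 900; Mesoproterozoic 600; Mesozoic 185.902; Mesoarchean 400; Neoarchean 300. The largest is Paleoproterozoic at 900 Myr.

Mesozoic → Mesoproterozoic → Paleoproterozoic → Neoarchean → Mesoarchean; total span 3134 Myr; longest is Paleoproterozoic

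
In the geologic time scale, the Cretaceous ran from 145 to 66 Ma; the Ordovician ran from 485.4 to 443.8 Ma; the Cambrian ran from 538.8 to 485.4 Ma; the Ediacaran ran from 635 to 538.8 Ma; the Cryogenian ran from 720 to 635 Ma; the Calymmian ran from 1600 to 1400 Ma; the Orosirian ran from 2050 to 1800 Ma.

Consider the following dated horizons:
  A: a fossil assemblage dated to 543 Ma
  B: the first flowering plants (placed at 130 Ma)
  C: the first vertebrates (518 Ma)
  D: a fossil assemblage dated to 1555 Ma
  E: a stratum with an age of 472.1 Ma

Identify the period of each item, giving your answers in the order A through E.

A: 543 Ma lies in 635–538.8 Ma, so Ediacaran.
B: 130 Ma lies in 145–66 Ma, so Cretaceous.
C: 518 Ma lies in 538.8–485.4 Ma, so Cambrian.
D: 1555 Ma lies in 1600–1400 Ma, so Calymmian.
E: 472.1 Ma lies in 485.4–443.8 Ma, so Ordovician.

A — Ediacaran; B — Cretaceous; C — Cambrian; D — Calymmian; E — Ordovician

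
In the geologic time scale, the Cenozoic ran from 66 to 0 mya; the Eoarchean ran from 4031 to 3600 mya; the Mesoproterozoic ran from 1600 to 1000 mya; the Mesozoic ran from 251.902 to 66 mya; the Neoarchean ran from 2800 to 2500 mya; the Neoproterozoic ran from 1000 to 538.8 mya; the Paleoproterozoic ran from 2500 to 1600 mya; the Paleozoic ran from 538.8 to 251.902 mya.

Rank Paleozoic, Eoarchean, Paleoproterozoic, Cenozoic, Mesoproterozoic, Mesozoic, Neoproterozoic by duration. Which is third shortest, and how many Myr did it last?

Paleozoic, 286.898 million years

Durations: Paleozoic 286.898; Eoarchean 431; Paleoproterozoic 900; Cenozoic 66; Mesoproterozoic 600; Mesozoic 185.902; Neoproterozoic 461.2 Myr.
Sorted shortest-first: Cenozoic (66), Mesozoic (185.902), Paleozoic (286.898), Eoarchean (431), Neoproterozoic (461.2), Mesoproterozoic (600), Paleoproterozoic (900).
The third shortest is Paleozoic at 286.898 Myr.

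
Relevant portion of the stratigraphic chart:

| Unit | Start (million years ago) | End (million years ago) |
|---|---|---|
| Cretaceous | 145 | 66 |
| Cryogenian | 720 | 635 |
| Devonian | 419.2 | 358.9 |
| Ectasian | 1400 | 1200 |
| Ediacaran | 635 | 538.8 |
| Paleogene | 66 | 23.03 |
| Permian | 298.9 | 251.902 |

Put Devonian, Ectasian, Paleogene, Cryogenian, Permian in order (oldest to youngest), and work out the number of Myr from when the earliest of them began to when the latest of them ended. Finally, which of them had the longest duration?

Ectasian, Cryogenian, Devonian, Permian, Paleogene; total span 1376.97 Myr; longest is Ectasian

Start ages (Ma): Ectasian 1400, Cryogenian 720, Devonian 419.2, Permian 298.9, Paleogene 66.
Ordered oldest to youngest: Ectasian, Cryogenian, Devonian, Permian, Paleogene.
Span = 1400 − 23.03 = 1376.97 Myr.
Durations: Permian 46.998, Paleogene 42.97, Devonian 60.3, Ectasian 200, Cryogenian 85 → longest is Ectasian (200 Myr).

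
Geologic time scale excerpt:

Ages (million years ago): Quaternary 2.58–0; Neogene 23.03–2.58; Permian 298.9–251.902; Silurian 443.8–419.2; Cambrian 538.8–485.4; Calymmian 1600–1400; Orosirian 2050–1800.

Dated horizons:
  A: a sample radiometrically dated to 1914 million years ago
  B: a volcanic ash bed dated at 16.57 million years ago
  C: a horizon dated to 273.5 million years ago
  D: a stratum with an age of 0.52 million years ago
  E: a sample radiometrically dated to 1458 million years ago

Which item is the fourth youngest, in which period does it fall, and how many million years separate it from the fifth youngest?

Smaller Ma means younger, so youngest first: D 0.52 < B 16.57 < C 273.5 < E 1458 < A 1914.
Counting 4 along gives E (1458 Ma); the excerpt puts that inside the Calymmian, 1600–1400 Ma.
Next in line is A (1914 Ma), and 1914 − 1458 = 456 Myr.

E, in the Calymmian; 456 million years to A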